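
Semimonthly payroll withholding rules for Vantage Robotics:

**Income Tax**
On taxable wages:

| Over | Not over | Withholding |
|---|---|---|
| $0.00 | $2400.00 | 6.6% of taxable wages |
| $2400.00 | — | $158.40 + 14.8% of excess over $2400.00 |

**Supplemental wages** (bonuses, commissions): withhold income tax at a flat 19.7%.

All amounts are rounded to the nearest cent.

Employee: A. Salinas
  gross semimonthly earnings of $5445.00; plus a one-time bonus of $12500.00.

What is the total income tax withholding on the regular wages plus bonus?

Income Tax: taxable = $5445.00
  $158.40 + 14.8% × ($5445.00 − $2400.00) = $158.40 + 14.8% × $3045.00 = $609.06
Supplemental (19.7% flat on bonus): 19.7% × $12500.00 = $2462.50
Total income tax: $609.06 + $2462.50 = $3071.56

$3071.56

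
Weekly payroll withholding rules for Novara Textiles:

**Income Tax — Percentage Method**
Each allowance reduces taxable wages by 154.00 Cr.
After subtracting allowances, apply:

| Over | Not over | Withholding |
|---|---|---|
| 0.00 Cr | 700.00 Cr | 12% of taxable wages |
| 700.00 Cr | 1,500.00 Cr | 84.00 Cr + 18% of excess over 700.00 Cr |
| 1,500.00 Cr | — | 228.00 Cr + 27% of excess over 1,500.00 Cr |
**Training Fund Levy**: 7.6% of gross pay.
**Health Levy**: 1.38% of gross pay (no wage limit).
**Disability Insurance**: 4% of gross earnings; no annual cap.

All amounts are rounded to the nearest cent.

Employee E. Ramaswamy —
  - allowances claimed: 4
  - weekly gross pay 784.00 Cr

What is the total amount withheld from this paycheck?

Income Tax: taxable = 784.00 Cr − 4×154.00 Cr = 168.00 Cr
  12% × 168.00 Cr = 20.16 Cr
Training Fund Levy: 7.6% × 784.00 Cr = 59.58 Cr
Health Levy: 1.38% × 784.00 Cr = 10.82 Cr
Disability Insurance: 4% × 784.00 Cr = 31.36 Cr
Total: 20.16 Cr + 59.58 Cr + 10.82 Cr + 31.36 Cr = 121.92 Cr

121.92 Cr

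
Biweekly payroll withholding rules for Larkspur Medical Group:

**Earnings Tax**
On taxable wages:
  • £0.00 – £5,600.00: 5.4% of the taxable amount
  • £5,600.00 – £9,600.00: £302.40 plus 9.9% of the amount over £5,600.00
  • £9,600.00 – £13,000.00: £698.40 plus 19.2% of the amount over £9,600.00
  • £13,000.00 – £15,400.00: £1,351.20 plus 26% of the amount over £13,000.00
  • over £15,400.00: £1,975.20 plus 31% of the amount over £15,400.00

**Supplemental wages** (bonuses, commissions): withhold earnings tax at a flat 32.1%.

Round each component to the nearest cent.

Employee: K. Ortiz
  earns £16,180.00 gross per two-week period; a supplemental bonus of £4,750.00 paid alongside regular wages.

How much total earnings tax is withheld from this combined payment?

Earnings Tax: taxable = £16,180.00
  £1,975.20 + 31% × (£16,180.00 − £15,400.00) = £1,975.20 + 31% × £780.00 = £2,217.00
Supplemental (32.1% flat on bonus): 32.1% × £4,750.00 = £1,524.75
Total earnings tax: £2,217.00 + £1,524.75 = £3,741.75

£3,741.75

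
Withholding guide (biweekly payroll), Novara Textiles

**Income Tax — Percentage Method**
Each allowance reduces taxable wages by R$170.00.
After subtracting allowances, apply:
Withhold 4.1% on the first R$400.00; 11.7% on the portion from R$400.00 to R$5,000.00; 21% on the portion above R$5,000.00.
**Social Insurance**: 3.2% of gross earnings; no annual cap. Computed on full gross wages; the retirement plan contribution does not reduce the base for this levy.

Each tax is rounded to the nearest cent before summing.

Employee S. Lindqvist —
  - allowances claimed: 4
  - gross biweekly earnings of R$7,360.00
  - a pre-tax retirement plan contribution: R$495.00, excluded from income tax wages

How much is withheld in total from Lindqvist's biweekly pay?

R$1,038.97

Income Tax: taxable = R$7,360.00 − R$495.00 − 4×R$170.00 = R$6,185.00
  R$554.60 + 21% × (R$6,185.00 − R$5,000.00) = R$554.60 + 21% × R$1,185.00 = R$803.45
Social Insurance: 3.2% × R$7,360.00 = R$235.52
Total: R$803.45 + R$235.52 = R$1,038.97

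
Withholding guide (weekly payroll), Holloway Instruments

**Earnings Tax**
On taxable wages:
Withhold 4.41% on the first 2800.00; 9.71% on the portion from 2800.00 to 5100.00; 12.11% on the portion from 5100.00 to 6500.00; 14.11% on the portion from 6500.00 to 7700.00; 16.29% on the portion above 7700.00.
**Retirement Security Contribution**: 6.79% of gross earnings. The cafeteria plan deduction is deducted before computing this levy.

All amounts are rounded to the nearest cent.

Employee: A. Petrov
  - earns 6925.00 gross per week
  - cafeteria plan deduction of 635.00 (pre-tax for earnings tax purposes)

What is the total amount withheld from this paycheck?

Earnings Tax: taxable = 6925.00 − 635.00 = 6290.00
  346.81 + 12.11% × (6290.00 − 5100.00) = 346.81 + 12.11% × 1190.00 = 490.92
Retirement Security Contribution: 6.79% × 6290.00 = 427.09
Total: 490.92 + 427.09 = 918.01

918.01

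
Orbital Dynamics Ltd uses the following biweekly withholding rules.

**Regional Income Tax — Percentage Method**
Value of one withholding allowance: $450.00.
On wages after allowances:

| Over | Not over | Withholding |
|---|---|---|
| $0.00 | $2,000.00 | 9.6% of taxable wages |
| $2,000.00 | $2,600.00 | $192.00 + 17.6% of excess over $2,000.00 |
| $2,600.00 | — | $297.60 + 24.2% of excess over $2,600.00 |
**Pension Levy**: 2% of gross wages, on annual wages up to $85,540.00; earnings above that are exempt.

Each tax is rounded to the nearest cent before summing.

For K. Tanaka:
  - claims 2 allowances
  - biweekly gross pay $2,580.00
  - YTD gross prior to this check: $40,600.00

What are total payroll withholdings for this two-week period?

$212.88

Regional Income Tax: taxable = $2,580.00 − 2×$450.00 = $1,680.00
  9.6% × $1,680.00 = $161.28
Pension Levy: 2% × $2,580.00 = $51.60
Total: $161.28 + $51.60 = $212.88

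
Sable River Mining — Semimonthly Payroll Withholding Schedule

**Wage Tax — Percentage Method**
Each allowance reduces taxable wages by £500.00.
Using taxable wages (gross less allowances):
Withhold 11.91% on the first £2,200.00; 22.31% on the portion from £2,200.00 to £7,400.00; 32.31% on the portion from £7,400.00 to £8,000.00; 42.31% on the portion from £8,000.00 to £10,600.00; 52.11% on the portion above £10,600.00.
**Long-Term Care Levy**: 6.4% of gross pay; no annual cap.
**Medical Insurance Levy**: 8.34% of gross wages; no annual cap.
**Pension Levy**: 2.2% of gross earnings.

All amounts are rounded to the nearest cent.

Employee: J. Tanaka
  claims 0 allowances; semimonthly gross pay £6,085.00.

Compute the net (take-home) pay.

Wage Tax: taxable = £6,085.00
  £262.02 + 22.31% × (£6,085.00 − £2,200.00) = £262.02 + 22.31% × £3,885.00 = £1,128.76
Long-Term Care Levy: 6.4% × £6,085.00 = £389.44
Medical Insurance Levy: 8.34% × £6,085.00 = £507.49
Pension Levy: 2.2% × £6,085.00 = £133.87
Total withheld: £1,128.76 + £389.44 + £507.49 + £133.87 = £2,159.56
Net pay: £6,085.00 − £2,159.56 = £3,925.44

£3,925.44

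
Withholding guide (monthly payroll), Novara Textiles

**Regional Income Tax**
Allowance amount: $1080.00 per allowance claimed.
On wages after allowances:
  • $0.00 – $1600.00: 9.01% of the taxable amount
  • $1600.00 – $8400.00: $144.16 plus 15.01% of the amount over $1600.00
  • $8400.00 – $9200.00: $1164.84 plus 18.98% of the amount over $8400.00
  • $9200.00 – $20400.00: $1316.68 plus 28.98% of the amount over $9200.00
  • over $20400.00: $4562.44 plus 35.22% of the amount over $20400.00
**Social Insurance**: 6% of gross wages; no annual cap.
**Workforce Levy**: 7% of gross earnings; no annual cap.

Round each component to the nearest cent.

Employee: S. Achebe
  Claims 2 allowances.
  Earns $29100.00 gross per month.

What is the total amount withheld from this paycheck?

Regional Income Tax: taxable = $29100.00 − 2×$1080.00 = $26940.00
  $4562.44 + 35.22% × ($26940.00 − $20400.00) = $4562.44 + 35.22% × $6540.00 = $6865.83
Social Insurance: 6% × $29100.00 = $1746.00
Workforce Levy: 7% × $29100.00 = $2037.00
Total: $6865.83 + $1746.00 + $2037.00 = $10648.83

$10648.83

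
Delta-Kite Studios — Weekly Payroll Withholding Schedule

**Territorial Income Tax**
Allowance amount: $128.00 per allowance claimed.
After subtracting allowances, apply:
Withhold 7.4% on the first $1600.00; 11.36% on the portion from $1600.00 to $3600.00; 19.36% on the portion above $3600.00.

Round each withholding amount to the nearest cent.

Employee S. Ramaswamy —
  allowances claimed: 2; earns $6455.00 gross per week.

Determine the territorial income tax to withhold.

Territorial Income Tax: taxable = $6455.00 − 2×$128.00 = $6199.00
  $345.60 + 19.36% × ($6199.00 − $3600.00) = $345.60 + 19.36% × $2599.00 = $848.77

$848.77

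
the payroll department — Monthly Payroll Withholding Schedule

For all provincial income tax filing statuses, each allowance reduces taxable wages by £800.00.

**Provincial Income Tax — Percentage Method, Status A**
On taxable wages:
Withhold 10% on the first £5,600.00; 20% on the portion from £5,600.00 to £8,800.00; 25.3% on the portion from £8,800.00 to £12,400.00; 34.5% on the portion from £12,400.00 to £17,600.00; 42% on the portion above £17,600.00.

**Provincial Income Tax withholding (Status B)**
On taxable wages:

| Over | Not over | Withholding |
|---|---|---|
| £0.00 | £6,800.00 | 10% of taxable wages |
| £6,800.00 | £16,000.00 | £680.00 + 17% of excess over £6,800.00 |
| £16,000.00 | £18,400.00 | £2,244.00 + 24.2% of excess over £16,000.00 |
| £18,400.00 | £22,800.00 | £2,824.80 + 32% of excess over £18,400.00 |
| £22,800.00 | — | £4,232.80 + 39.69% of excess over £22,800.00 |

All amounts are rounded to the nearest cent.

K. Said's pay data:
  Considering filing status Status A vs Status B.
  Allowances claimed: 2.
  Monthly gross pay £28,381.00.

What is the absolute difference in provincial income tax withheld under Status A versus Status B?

£1,947.96

Provincial Income Tax (Status A): taxable = £28,381.00 − 2×£800.00 = £26,781.00
  £3,904.80 + 42% × (£26,781.00 − £17,600.00) = £3,904.80 + 42% × £9,181.00 = £7,760.82
Provincial Income Tax (Status B): taxable = £28,381.00 − 2×£800.00 = £26,781.00
  £4,232.80 + 39.69% × (£26,781.00 − £22,800.00) = £4,232.80 + 39.69% × £3,981.00 = £5,812.86
Difference: |£7,760.82 − £5,812.86| = £1,947.96 (higher under Status A)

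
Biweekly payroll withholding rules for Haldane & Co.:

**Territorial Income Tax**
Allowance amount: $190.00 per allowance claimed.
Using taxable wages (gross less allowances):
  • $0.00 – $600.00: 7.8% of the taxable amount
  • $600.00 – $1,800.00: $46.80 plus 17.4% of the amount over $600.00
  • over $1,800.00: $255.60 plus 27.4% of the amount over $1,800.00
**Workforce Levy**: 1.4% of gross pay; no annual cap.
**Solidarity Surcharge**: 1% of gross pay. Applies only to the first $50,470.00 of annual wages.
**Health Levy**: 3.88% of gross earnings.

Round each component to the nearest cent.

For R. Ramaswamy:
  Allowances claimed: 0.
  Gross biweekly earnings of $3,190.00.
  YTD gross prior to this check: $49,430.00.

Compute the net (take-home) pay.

$2,374.71

Territorial Income Tax: taxable = $3,190.00
  $255.60 + 27.4% × ($3,190.00 − $1,800.00) = $255.60 + 27.4% × $1,390.00 = $636.46
Workforce Levy: 1.4% × $3,190.00 = $44.66
Solidarity Surcharge: cap $50,470.00 − YTD $49,430.00 = $1,040.00 subject; 1% × $1,040.00 = $10.40
Health Levy: 3.88% × $3,190.00 = $123.77
Total withheld: $636.46 + $44.66 + $10.40 + $123.77 = $815.29
Net pay: $3,190.00 − $815.29 = $2,374.71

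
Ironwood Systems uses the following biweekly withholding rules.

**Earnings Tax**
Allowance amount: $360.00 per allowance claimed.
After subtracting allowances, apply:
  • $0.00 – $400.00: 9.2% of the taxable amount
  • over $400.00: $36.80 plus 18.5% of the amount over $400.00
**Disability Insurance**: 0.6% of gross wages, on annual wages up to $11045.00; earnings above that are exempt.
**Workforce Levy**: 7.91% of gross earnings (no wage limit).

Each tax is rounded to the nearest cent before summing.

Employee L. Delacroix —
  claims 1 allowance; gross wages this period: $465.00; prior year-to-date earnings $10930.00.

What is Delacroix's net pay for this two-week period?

$417.87

Earnings Tax: taxable = $465.00 − 1×$360.00 = $105.00
  9.2% × $105.00 = $9.66
Disability Insurance: cap $11045.00 − YTD $10930.00 = $115.00 subject; 0.6% × $115.00 = $0.69
Workforce Levy: 7.91% × $465.00 = $36.78
Total withheld: $9.66 + $0.69 + $36.78 = $47.13
Net pay: $465.00 − $47.13 = $417.87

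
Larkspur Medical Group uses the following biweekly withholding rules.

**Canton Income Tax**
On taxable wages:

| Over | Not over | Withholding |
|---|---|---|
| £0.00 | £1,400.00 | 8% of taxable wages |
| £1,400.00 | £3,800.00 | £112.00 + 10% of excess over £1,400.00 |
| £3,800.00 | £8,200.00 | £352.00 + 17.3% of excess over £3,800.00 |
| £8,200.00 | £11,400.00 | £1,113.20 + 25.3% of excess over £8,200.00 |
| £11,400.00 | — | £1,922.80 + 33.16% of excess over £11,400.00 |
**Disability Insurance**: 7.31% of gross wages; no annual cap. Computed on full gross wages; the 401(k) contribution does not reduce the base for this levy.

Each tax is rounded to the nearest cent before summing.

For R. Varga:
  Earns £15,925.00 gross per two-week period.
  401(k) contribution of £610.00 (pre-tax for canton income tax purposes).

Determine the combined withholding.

£4,385.13

Canton Income Tax: taxable = £15,925.00 − £610.00 = £15,315.00
  £1,922.80 + 33.16% × (£15,315.00 − £11,400.00) = £1,922.80 + 33.16% × £3,915.00 = £3,221.01
Disability Insurance: 7.31% × £15,925.00 = £1,164.12
Total: £3,221.01 + £1,164.12 = £4,385.13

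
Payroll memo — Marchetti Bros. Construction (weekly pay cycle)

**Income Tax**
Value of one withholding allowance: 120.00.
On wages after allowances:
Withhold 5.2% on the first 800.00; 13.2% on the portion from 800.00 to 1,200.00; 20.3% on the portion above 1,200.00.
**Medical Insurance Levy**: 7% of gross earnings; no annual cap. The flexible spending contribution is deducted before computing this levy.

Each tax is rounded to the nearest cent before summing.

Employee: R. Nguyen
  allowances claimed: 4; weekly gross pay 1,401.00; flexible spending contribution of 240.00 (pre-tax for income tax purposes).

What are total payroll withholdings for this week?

Income Tax: taxable = 1,401.00 − 240.00 − 4×120.00 = 681.00
  5.2% × 681.00 = 35.41
Medical Insurance Levy: 7% × 1,161.00 = 81.27
Total: 35.41 + 81.27 = 116.68

116.68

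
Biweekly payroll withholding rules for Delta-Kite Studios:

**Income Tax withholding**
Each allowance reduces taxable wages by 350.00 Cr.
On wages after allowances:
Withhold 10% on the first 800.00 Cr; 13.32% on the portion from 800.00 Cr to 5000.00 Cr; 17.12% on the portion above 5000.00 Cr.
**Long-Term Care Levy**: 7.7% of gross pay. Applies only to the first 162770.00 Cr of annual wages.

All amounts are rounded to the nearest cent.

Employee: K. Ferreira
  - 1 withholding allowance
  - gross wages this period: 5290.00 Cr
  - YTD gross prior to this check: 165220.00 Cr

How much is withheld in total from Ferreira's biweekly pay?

631.45 Cr

Income Tax: taxable = 5290.00 Cr − 1×350.00 Cr = 4940.00 Cr
  80.00 Cr + 13.32% × (4940.00 Cr − 800.00 Cr) = 80.00 Cr + 13.32% × 4140.00 Cr = 631.45 Cr
Long-Term Care Levy: YTD 165220.00 Cr ≥ cap 162770.00 Cr → 0.00 Cr
Total: 631.45 Cr + 0.00 Cr = 631.45 Cr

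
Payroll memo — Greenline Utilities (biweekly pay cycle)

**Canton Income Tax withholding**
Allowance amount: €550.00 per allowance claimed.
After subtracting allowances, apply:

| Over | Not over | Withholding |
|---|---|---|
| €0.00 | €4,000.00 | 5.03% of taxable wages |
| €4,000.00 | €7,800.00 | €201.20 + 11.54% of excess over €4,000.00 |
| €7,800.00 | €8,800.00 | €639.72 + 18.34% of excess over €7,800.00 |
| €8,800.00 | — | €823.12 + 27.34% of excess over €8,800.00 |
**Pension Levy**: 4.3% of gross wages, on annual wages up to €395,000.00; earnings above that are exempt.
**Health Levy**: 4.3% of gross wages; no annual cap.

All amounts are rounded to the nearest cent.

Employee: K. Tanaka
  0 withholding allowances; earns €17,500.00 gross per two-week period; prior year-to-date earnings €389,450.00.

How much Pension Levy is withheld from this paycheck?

€238.65

Pension Levy: cap €395,000.00 − YTD €389,450.00 = €5,550.00 subject; 4.3% × €5,550.00 = €238.65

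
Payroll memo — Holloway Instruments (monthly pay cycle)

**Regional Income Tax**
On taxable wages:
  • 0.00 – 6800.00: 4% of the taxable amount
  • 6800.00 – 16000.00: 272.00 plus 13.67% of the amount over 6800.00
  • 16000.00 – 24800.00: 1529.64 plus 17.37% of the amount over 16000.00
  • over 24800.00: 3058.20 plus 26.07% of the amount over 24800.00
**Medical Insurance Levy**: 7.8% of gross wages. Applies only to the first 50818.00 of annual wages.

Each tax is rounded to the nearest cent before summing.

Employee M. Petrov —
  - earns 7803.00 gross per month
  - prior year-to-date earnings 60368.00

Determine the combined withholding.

Regional Income Tax: taxable = 7803.00
  272.00 + 13.67% × (7803.00 − 6800.00) = 272.00 + 13.67% × 1003.00 = 409.11
Medical Insurance Levy: YTD 60368.00 ≥ cap 50818.00 → 0.00
Total: 409.11 + 0.00 = 409.11

409.11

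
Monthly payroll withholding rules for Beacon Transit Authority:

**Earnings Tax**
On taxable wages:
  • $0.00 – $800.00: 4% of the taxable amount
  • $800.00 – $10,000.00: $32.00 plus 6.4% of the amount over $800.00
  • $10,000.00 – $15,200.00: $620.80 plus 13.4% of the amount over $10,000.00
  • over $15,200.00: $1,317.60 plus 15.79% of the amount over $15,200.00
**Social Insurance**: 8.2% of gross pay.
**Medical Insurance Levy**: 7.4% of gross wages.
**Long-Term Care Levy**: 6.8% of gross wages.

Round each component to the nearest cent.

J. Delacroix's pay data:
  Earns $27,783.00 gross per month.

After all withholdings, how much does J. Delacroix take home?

$18,255.15

Earnings Tax: taxable = $27,783.00
  $1,317.60 + 15.79% × ($27,783.00 − $15,200.00) = $1,317.60 + 15.79% × $12,583.00 = $3,304.46
Social Insurance: 8.2% × $27,783.00 = $2,278.21
Medical Insurance Levy: 7.4% × $27,783.00 = $2,055.94
Long-Term Care Levy: 6.8% × $27,783.00 = $1,889.24
Total withheld: $3,304.46 + $2,278.21 + $2,055.94 + $1,889.24 = $9,527.85
Net pay: $27,783.00 − $9,527.85 = $18,255.15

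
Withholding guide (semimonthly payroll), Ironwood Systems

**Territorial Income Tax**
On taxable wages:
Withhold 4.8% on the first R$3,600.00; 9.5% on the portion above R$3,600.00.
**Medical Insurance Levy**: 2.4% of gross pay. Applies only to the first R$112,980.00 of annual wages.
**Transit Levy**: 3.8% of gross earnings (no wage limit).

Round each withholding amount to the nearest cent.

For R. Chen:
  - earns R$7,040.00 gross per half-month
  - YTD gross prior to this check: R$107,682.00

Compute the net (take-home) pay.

Territorial Income Tax: taxable = R$7,040.00
  R$172.80 + 9.5% × (R$7,040.00 − R$3,600.00) = R$172.80 + 9.5% × R$3,440.00 = R$499.60
Medical Insurance Levy: cap R$112,980.00 − YTD R$107,682.00 = R$5,298.00 subject; 2.4% × R$5,298.00 = R$127.15
Transit Levy: 3.8% × R$7,040.00 = R$267.52
Total withheld: R$499.60 + R$127.15 + R$267.52 = R$894.27
Net pay: R$7,040.00 − R$894.27 = R$6,145.73

R$6,145.73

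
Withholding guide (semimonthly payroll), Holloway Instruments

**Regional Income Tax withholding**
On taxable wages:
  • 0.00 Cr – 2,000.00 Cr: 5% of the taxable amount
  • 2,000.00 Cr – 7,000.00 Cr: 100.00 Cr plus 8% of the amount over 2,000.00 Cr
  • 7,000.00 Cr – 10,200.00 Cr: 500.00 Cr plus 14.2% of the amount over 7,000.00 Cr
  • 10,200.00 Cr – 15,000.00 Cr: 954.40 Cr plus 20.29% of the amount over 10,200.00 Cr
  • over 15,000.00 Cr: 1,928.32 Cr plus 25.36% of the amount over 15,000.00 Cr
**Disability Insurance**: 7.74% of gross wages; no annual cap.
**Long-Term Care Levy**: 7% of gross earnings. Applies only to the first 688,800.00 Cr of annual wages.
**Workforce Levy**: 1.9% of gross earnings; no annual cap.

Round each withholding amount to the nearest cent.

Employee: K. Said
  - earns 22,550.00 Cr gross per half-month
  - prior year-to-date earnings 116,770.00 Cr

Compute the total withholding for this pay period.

Regional Income Tax: taxable = 22,550.00 Cr
  1,928.32 Cr + 25.36% × (22,550.00 Cr − 15,000.00 Cr) = 1,928.32 Cr + 25.36% × 7,550.00 Cr = 3,843.00 Cr
Disability Insurance: 7.74% × 22,550.00 Cr = 1,745.37 Cr
Long-Term Care Levy: 7% × 22,550.00 Cr = 1,578.50 Cr
Workforce Levy: 1.9% × 22,550.00 Cr = 428.45 Cr
Total: 3,843.00 Cr + 1,745.37 Cr + 1,578.50 Cr + 428.45 Cr = 7,595.32 Cr

7,595.32 Cr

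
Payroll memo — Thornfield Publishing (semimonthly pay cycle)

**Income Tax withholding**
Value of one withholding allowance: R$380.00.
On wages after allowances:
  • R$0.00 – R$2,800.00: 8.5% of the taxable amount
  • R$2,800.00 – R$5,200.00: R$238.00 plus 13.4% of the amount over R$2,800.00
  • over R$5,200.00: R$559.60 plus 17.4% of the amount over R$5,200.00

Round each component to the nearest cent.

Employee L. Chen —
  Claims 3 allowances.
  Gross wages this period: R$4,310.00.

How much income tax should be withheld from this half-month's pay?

Income Tax: taxable = R$4,310.00 − 3×R$380.00 = R$3,170.00
  R$238.00 + 13.4% × (R$3,170.00 − R$2,800.00) = R$238.00 + 13.4% × R$370.00 = R$287.58

R$287.58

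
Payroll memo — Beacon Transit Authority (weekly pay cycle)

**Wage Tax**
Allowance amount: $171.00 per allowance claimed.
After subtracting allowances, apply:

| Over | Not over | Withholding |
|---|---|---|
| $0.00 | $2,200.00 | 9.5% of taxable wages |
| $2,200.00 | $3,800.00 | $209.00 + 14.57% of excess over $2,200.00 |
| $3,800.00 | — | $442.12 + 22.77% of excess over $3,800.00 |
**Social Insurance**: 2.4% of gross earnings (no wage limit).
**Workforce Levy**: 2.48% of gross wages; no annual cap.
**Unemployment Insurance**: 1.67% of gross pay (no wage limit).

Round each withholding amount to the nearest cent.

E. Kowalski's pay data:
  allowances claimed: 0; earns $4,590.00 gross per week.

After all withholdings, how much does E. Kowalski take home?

Wage Tax: taxable = $4,590.00
  $442.12 + 22.77% × ($4,590.00 − $3,800.00) = $442.12 + 22.77% × $790.00 = $622.00
Social Insurance: 2.4% × $4,590.00 = $110.16
Workforce Levy: 2.48% × $4,590.00 = $113.83
Unemployment Insurance: 1.67% × $4,590.00 = $76.65
Total withheld: $622.00 + $110.16 + $113.83 + $76.65 = $922.64
Net pay: $4,590.00 − $922.64 = $3,667.36

$3,667.36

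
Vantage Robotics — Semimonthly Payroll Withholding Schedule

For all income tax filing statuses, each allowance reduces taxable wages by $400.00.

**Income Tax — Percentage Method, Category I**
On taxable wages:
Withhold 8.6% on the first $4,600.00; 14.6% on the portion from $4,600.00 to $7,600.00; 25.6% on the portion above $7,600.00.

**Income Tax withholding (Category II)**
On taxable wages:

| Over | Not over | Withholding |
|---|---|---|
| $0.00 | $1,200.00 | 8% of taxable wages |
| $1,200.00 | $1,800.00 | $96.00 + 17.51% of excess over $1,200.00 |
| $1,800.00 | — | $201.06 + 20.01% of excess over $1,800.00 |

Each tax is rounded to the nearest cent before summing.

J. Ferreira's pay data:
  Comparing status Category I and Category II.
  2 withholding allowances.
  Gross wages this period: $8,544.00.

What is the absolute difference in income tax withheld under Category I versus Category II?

$519.99

Income Tax (Category I): taxable = $8,544.00 − 2×$400.00 = $7,744.00
  $833.60 + 25.6% × ($7,744.00 − $7,600.00) = $833.60 + 25.6% × $144.00 = $870.46
Income Tax (Category II): taxable = $8,544.00 − 2×$400.00 = $7,744.00
  $201.06 + 20.01% × ($7,744.00 − $1,800.00) = $201.06 + 20.01% × $5,944.00 = $1,390.45
Difference: |$870.46 − $1,390.45| = $519.99 (higher under Category II)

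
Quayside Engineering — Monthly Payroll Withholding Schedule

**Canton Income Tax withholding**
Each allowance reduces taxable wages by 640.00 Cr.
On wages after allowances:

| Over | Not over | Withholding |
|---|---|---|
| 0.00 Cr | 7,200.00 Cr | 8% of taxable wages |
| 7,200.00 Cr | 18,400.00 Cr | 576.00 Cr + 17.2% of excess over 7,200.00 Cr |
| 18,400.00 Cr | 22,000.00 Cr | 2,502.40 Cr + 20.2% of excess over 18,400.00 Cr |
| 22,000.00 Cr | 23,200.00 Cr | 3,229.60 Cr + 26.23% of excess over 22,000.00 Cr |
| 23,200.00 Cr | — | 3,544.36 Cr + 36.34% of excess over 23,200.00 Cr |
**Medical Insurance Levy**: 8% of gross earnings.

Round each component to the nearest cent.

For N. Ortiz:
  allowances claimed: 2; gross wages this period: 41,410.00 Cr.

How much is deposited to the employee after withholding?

Canton Income Tax: taxable = 41,410.00 Cr − 2×640.00 Cr = 40,130.00 Cr
  3,544.36 Cr + 36.34% × (40,130.00 Cr − 23,200.00 Cr) = 3,544.36 Cr + 36.34% × 16,930.00 Cr = 9,696.72 Cr
Medical Insurance Levy: 8% × 41,410.00 Cr = 3,312.80 Cr
Total withheld: 9,696.72 Cr + 3,312.80 Cr = 13,009.52 Cr
Net pay: 41,410.00 Cr − 13,009.52 Cr = 28,400.48 Cr

28,400.48 Cr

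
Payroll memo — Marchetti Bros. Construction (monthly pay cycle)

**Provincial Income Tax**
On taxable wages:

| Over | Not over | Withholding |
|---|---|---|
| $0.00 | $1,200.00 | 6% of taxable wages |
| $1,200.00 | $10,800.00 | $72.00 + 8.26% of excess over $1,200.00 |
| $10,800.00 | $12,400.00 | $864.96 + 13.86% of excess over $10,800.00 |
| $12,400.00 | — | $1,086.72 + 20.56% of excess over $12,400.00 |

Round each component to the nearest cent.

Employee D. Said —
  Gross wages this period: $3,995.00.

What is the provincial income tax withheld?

$302.87

Provincial Income Tax: taxable = $3,995.00
  $72.00 + 8.26% × ($3,995.00 − $1,200.00) = $72.00 + 8.26% × $2,795.00 = $302.87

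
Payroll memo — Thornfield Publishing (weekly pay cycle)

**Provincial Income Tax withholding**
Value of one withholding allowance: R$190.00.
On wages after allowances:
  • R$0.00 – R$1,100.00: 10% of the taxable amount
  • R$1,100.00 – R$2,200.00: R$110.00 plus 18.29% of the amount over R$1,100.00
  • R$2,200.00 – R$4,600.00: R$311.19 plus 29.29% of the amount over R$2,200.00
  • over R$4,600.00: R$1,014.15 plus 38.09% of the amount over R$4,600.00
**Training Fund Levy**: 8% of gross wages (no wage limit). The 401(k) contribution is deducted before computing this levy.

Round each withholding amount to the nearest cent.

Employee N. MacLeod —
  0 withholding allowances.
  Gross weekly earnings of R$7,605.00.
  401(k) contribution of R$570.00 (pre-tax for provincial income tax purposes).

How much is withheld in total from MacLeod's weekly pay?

Provincial Income Tax: taxable = R$7,605.00 − R$570.00 = R$7,035.00
  R$1,014.15 + 38.09% × (R$7,035.00 − R$4,600.00) = R$1,014.15 + 38.09% × R$2,435.00 = R$1,941.64
Training Fund Levy: 8% × R$7,035.00 = R$562.80
Total: R$1,941.64 + R$562.80 = R$2,504.44

R$2,504.44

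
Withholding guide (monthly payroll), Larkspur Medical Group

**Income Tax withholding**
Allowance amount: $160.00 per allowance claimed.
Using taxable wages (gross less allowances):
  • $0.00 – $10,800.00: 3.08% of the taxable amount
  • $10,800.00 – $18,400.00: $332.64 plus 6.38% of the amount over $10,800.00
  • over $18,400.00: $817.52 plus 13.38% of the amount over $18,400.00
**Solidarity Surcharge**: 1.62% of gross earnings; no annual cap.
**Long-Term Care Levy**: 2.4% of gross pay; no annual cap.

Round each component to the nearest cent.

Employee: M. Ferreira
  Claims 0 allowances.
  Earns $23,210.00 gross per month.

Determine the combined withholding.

$2,394.14

Income Tax: taxable = $23,210.00
  $817.52 + 13.38% × ($23,210.00 − $18,400.00) = $817.52 + 13.38% × $4,810.00 = $1,461.10
Solidarity Surcharge: 1.62% × $23,210.00 = $376.00
Long-Term Care Levy: 2.4% × $23,210.00 = $557.04
Total: $1,461.10 + $376.00 + $557.04 = $2,394.14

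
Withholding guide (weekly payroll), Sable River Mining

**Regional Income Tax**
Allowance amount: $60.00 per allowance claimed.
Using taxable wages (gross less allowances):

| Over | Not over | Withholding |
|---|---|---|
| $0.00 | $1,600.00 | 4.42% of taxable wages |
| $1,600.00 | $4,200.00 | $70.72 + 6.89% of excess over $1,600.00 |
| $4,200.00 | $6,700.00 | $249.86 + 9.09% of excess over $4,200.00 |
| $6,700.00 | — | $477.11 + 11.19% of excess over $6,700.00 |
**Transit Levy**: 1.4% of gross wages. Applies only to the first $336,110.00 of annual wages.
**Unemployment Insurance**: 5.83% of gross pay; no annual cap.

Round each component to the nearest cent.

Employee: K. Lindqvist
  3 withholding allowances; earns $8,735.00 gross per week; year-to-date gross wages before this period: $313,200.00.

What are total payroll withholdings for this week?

$1,316.22

Regional Income Tax: taxable = $8,735.00 − 3×$60.00 = $8,555.00
  $477.11 + 11.19% × ($8,555.00 − $6,700.00) = $477.11 + 11.19% × $1,855.00 = $684.68
Transit Levy: 1.4% × $8,735.00 = $122.29
Unemployment Insurance: 5.83% × $8,735.00 = $509.25
Total: $684.68 + $122.29 + $509.25 = $1,316.22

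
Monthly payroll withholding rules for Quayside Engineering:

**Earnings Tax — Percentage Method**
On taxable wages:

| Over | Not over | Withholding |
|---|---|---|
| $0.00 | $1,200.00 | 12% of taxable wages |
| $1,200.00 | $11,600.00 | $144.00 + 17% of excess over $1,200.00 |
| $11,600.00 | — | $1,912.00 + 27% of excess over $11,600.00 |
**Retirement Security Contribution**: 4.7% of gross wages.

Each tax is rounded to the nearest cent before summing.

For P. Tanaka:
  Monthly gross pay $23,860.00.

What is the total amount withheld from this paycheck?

$6,343.62

Earnings Tax: taxable = $23,860.00
  $1,912.00 + 27% × ($23,860.00 − $11,600.00) = $1,912.00 + 27% × $12,260.00 = $5,222.20
Retirement Security Contribution: 4.7% × $23,860.00 = $1,121.42
Total: $5,222.20 + $1,121.42 = $6,343.62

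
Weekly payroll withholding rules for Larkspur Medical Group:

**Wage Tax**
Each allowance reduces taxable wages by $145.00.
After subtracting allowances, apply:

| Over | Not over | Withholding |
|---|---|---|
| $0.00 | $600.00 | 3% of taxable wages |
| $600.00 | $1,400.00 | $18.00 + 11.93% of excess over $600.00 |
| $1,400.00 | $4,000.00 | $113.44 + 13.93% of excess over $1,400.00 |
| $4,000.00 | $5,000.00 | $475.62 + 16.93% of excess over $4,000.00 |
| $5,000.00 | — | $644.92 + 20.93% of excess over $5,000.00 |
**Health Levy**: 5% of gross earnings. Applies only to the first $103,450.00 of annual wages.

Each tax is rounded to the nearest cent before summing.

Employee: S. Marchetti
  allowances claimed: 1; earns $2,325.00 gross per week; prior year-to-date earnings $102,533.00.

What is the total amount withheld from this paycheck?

$267.94

Wage Tax: taxable = $2,325.00 − 1×$145.00 = $2,180.00
  $113.44 + 13.93% × ($2,180.00 − $1,400.00) = $113.44 + 13.93% × $780.00 = $222.09
Health Levy: cap $103,450.00 − YTD $102,533.00 = $917.00 subject; 5% × $917.00 = $45.85
Total: $222.09 + $45.85 = $267.94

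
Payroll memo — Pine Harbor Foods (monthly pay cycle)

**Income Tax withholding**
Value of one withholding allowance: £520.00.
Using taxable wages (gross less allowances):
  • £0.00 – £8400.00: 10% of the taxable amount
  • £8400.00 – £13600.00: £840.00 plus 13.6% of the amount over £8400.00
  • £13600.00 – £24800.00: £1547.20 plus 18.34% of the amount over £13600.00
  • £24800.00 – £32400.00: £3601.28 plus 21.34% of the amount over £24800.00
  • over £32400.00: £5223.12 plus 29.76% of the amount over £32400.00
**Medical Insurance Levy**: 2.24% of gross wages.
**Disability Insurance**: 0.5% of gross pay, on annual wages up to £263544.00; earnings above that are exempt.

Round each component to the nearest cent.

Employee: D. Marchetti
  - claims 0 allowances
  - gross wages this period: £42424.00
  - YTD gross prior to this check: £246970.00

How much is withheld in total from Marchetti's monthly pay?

£9239.43

Income Tax: taxable = £42424.00
  £5223.12 + 29.76% × (£42424.00 − £32400.00) = £5223.12 + 29.76% × £10024.00 = £8206.26
Medical Insurance Levy: 2.24% × £42424.00 = £950.30
Disability Insurance: cap £263544.00 − YTD £246970.00 = £16574.00 subject; 0.5% × £16574.00 = £82.87
Total: £8206.26 + £950.30 + £82.87 = £9239.43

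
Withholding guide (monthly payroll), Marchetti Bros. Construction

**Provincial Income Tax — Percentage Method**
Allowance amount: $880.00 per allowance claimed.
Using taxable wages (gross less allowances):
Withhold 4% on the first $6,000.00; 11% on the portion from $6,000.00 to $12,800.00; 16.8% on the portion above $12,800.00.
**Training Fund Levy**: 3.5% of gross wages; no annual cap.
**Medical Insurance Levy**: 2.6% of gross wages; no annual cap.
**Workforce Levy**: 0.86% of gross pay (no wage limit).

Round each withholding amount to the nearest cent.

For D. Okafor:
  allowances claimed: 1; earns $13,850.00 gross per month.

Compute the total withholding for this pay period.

Provincial Income Tax: taxable = $13,850.00 − 1×$880.00 = $12,970.00
  $988.00 + 16.8% × ($12,970.00 − $12,800.00) = $988.00 + 16.8% × $170.00 = $1,016.56
Training Fund Levy: 3.5% × $13,850.00 = $484.75
Medical Insurance Levy: 2.6% × $13,850.00 = $360.10
Workforce Levy: 0.86% × $13,850.00 = $119.11
Total: $1,016.56 + $484.75 + $360.10 + $119.11 = $1,980.52

$1,980.52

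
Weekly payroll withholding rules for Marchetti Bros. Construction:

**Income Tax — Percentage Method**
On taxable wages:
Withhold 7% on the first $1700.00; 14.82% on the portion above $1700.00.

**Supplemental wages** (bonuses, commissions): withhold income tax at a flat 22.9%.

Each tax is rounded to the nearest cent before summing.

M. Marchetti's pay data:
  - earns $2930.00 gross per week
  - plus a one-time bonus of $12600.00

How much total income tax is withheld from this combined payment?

Income Tax: taxable = $2930.00
  $119.00 + 14.82% × ($2930.00 − $1700.00) = $119.00 + 14.82% × $1230.00 = $301.29
Supplemental (22.9% flat on bonus): 22.9% × $12600.00 = $2885.40
Total income tax: $301.29 + $2885.40 = $3186.69

$3186.69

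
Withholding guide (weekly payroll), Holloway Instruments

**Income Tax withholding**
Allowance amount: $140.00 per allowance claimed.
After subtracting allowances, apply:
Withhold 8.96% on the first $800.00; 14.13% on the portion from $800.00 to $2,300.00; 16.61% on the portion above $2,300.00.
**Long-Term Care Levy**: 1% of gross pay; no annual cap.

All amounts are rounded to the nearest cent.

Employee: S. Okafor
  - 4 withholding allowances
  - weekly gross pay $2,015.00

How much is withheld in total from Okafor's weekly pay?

$184.38

Income Tax: taxable = $2,015.00 − 4×$140.00 = $1,455.00
  $71.68 + 14.13% × ($1,455.00 − $800.00) = $71.68 + 14.13% × $655.00 = $164.23
Long-Term Care Levy: 1% × $2,015.00 = $20.15
Total: $164.23 + $20.15 = $184.38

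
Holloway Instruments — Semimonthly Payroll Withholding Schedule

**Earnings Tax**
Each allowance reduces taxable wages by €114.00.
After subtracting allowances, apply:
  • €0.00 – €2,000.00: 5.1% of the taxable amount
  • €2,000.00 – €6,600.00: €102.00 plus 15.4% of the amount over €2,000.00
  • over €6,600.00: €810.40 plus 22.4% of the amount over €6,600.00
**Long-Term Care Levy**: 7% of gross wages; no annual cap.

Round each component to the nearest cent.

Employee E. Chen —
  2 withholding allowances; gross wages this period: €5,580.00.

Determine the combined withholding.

Earnings Tax: taxable = €5,580.00 − 2×€114.00 = €5,352.00
  €102.00 + 15.4% × (€5,352.00 − €2,000.00) = €102.00 + 15.4% × €3,352.00 = €618.21
Long-Term Care Levy: 7% × €5,580.00 = €390.60
Total: €618.21 + €390.60 = €1,008.81

€1,008.81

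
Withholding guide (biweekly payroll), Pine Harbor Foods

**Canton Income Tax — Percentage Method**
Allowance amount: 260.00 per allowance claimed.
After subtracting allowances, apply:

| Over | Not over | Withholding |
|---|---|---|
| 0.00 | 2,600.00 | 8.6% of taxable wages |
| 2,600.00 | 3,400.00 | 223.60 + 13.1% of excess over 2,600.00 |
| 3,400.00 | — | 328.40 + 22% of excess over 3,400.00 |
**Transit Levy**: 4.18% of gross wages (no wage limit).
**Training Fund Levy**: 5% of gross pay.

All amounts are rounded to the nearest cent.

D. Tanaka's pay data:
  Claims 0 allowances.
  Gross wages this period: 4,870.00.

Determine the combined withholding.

Canton Income Tax: taxable = 4,870.00
  328.40 + 22% × (4,870.00 − 3,400.00) = 328.40 + 22% × 1,470.00 = 651.80
Transit Levy: 4.18% × 4,870.00 = 203.57
Training Fund Levy: 5% × 4,870.00 = 243.50
Total: 651.80 + 203.57 + 243.50 = 1,098.87

1,098.87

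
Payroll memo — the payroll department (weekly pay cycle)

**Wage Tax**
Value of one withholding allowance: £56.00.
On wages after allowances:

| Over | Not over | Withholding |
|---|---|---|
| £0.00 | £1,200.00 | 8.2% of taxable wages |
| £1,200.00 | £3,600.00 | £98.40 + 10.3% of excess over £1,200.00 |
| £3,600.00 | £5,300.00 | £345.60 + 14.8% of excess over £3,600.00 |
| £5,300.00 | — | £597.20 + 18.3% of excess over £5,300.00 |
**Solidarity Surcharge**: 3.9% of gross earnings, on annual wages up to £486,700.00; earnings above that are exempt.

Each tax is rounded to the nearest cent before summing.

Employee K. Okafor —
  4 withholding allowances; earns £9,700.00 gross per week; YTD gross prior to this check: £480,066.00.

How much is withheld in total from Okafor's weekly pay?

£1,620.14

Wage Tax: taxable = £9,700.00 − 4×£56.00 = £9,476.00
  £597.20 + 18.3% × (£9,476.00 − £5,300.00) = £597.20 + 18.3% × £4,176.00 = £1,361.41
Solidarity Surcharge: cap £486,700.00 − YTD £480,066.00 = £6,634.00 subject; 3.9% × £6,634.00 = £258.73
Total: £1,361.41 + £258.73 = £1,620.14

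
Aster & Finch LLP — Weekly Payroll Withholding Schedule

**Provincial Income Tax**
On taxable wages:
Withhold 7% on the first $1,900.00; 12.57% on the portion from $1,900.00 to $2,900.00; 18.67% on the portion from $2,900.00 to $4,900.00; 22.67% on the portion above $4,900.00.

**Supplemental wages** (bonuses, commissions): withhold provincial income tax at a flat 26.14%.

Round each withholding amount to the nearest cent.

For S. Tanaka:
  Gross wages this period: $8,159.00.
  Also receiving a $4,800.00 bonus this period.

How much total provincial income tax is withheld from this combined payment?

Provincial Income Tax: taxable = $8,159.00
  $632.10 + 22.67% × ($8,159.00 − $4,900.00) = $632.10 + 22.67% × $3,259.00 = $1,370.92
Supplemental (26.14% flat on bonus): 26.14% × $4,800.00 = $1,254.72
Total provincial income tax: $1,370.92 + $1,254.72 = $2,625.64

$2,625.64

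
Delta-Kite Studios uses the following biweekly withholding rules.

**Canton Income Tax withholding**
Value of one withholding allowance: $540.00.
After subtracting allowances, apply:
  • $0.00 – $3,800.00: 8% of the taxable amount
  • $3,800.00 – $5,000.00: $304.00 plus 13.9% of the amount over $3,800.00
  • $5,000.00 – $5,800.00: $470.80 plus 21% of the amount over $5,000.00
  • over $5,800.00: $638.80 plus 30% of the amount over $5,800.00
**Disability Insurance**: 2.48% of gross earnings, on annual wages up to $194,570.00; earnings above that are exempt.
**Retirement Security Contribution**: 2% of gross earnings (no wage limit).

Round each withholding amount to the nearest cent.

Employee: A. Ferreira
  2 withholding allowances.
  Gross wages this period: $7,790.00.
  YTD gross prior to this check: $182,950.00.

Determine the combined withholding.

$1,260.79

Canton Income Tax: taxable = $7,790.00 − 2×$540.00 = $6,710.00
  $638.80 + 30% × ($6,710.00 − $5,800.00) = $638.80 + 30% × $910.00 = $911.80
Disability Insurance: 2.48% × $7,790.00 = $193.19
Retirement Security Contribution: 2% × $7,790.00 = $155.80
Total: $911.80 + $193.19 + $155.80 = $1,260.79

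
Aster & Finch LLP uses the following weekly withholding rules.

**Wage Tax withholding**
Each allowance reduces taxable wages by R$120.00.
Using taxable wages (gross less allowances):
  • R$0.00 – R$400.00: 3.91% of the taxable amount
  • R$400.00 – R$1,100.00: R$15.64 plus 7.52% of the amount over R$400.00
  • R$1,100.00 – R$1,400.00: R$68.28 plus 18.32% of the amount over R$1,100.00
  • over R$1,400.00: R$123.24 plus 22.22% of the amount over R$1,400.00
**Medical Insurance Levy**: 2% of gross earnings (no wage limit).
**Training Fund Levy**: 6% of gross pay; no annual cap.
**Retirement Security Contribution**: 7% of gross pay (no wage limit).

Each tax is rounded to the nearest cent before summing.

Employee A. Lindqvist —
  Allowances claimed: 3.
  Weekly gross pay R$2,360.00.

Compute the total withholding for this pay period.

R$610.56

Wage Tax: taxable = R$2,360.00 − 3×R$120.00 = R$2,000.00
  R$123.24 + 22.22% × (R$2,000.00 − R$1,400.00) = R$123.24 + 22.22% × R$600.00 = R$256.56
Medical Insurance Levy: 2% × R$2,360.00 = R$47.20
Training Fund Levy: 6% × R$2,360.00 = R$141.60
Retirement Security Contribution: 7% × R$2,360.00 = R$165.20
Total: R$256.56 + R$47.20 + R$141.60 + R$165.20 = R$610.56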